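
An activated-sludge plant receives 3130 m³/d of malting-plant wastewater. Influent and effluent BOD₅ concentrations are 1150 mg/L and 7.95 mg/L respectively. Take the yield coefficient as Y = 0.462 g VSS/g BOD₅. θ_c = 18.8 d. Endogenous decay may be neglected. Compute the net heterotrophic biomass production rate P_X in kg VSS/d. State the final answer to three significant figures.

With endogenous decay neglected, the observed yield equals the true yield: Y_obs = Y = 0.462 g VSS/g BOD₅.
Mass of BOD₅ removed per day: Q(S₀ − S) = 3130 × 1142 g/m³ = 3575 kg/d.
P_X = Y_obs · Q(S₀ − S) = 0.4620 × 3575 = 1651 kg VSS/d.

P_X ≈ 1650 kg VSS/d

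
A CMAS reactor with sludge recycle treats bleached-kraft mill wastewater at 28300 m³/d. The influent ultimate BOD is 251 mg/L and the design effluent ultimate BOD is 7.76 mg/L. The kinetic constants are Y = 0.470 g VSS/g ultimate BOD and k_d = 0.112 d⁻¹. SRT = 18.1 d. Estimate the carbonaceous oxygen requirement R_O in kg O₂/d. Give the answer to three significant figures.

Correct the yield for decay: Y_obs = Y/(1 + k_d θ_c) = 0.470 / (1 + 0.112 × 18.1) = 0.470 / 3.027 = 0.1553.
Q·(S₀ − S) = 28300 × (251 − 7.76) × 10⁻³ = 6884 kg/d removed.
Net sludge production P_X = 0.1553 × 6884 = 1069 kg VSS/d.
Carbonaceous O₂ demand = substrate oxidised − cell-mass equivalent = 6884 − 1.42 × 1069 = 5366 kg O₂/d.

R_O ≈ 5370 kg O₂/d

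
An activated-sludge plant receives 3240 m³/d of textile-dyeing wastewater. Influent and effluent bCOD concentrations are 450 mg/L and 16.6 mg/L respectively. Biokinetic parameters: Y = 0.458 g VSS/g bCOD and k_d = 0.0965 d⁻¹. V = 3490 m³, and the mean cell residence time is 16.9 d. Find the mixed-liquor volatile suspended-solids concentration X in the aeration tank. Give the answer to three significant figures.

From V·X·(1 + k_d·θ_c) = Y·Q·(S₀ − S)·θ_c: X = 0.458 × 3240 × (450 − 16.6) × 16.9 / [3490 × (1 + 0.0965 × 16.9)] = 1184 mg/L.

X ≈ 1180 mg/L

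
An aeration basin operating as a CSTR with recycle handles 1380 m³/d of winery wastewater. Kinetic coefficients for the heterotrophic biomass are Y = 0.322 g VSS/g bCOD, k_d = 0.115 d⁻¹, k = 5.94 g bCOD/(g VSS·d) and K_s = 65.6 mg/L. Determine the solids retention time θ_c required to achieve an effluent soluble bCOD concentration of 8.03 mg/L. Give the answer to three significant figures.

At the target effluent, Y k S/(K_s+S) = 0.322×5.94×8.03/73.63 = 0.2086 d⁻¹.
θ_c = 1/(μ − k_d) = 1/(0.2086 − 0.115) = 1/0.09359 = 10.68 d.

θ_c ≈ 10.7 d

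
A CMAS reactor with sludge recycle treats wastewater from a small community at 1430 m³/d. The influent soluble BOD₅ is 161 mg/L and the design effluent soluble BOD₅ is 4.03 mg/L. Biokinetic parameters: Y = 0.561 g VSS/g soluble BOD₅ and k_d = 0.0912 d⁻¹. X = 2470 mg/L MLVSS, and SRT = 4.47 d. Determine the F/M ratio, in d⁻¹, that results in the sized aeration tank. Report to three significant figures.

From the SRT design equation V = Y Q (S₀−S) θ_c / [X (1 + k_d θ_c)] = 0.561 × 1430 × (161 − 4.03) × 4.47 / [2470 × (1 + 0.0912 × 4.47)] = 5.63×10^5 / 3477 = 161.9 m³.
F/M = applied load / biomass = Q·S₀/(V·X) = 1430 × 161 / (161.9 × 2470) = 0.5758 d⁻¹.

F/M ≈ 0.576 d⁻¹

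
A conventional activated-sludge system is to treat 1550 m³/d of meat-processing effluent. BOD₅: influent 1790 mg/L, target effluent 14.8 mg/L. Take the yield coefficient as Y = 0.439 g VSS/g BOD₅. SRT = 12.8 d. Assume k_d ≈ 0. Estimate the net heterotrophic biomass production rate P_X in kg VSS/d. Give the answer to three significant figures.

With endogenous decay neglected, the observed yield equals the true yield: Y_obs = Y = 0.439 g VSS/g BOD₅.
Q·(S₀ − S) = 1550 × (1790 − 14.8) × 10⁻³ = 2752 kg/d removed.
Net biomass production P_X = Y_obs × Q·(S₀ − S) = 0.4390 × 2752 = 1208 kg VSS/d.

P_X ≈ 1210 kg VSS/d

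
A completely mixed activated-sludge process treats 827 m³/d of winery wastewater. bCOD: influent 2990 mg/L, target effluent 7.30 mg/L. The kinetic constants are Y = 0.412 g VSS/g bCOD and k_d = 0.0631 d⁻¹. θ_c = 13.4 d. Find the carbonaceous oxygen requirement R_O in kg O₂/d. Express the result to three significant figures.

Observed yield with endogenous decay: Y_obs = Y / (1 + k_d·θ_c) = 0.412 / (1 + 0.0631 × 13.4) = 0.412 / 1.846 = 0.2232 g VSS/g bCOD.
Mass of bCOD removed per day: Q(S₀ − S) = 827 × 2983 g/m³ = 2467 kg/d.
P_X = Y_obs·Q·(S₀ − S) = 0.2232 × 2467 = 550.7 kg VSS/d.
R_O = Q·(S₀ − S) − 1.42·P_X = 2467 − 1.42 × 550.7 = 1685 kg O₂/d.

R_O ≈ 1680 kg O₂/d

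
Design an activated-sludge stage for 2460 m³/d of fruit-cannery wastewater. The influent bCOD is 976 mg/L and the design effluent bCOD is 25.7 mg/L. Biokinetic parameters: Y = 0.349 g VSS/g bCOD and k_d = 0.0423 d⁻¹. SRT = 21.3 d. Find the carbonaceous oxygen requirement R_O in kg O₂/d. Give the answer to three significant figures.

R_O ≈ 1730 kg O₂/d

Y_obs = Y / (1 + k_d θ_c) = 0.349 / (1 + 0.0423 × 21.3) = 0.349 / 1.901 = 0.1836.
Substrate removed = Q·(S₀ − S) = 2460 m³/d × (976 − 25.7) g/m³ = 2.34×10^6 g/d = 2338 kg/d.
Biomass synthesised: P_X = Y_obs × 2338 = 429.2 kg VSS/d.
R_O = Q·ΔS − 1.42 P_X = 2338 − 609.4 = 1728 kg O₂/d.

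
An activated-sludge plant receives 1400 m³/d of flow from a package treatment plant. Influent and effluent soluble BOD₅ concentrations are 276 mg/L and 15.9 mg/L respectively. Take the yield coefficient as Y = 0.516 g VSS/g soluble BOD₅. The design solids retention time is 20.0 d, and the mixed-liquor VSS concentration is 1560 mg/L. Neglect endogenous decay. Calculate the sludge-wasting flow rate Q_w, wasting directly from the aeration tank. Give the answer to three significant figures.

Biomass mass balance (decay neglected): V·X = Y·Q·(S₀ − S)·θ_c, so V = 0.516 × 1400 × (276 − 15.9) × 20.0 / 1560 = 2409 m³.
Wasting from the aeration tank: Q_w = V / θ_c = 2409 / 20.0 = 120.4 m³/d.

Q_w ≈ 120 m³/d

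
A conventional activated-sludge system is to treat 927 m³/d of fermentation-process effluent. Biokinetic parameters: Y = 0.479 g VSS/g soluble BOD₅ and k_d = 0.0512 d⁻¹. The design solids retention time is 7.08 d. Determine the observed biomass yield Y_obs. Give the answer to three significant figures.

Correct the yield for decay: Y_obs = Y/(1 + k_d θ_c) = 0.479 / (1 + 0.0512 × 7.08) = 0.479 / 1.362 = 0.3516.

Y_obs ≈ 0.352 g VSS/g soluble BOD₅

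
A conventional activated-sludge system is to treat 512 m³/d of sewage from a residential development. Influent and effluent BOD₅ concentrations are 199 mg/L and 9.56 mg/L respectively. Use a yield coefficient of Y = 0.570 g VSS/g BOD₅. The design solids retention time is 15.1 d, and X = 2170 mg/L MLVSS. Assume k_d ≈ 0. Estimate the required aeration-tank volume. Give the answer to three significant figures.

V·X = Y·Q·ΔS·θ_c gives V = 0.570 × 512 × (199 − 9.56) × 15.1 / 2170 = 384.7 m³.

V ≈ 385 m³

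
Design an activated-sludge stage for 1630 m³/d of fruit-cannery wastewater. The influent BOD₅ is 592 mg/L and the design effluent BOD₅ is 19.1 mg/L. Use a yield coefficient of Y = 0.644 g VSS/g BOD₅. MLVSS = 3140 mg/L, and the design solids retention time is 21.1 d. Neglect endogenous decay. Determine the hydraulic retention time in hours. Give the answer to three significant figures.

τ ≈ 59.5 h

V·X = Y·Q·ΔS·θ_c gives V = 0.644 × 1630 × (592 − 19.1) × 21.1 / 3140 = 4041 m³.
HRT = V/Q = 4041 m³ / 1630 m³·d⁻¹ = 2.479 d × 24 = 59.50 h.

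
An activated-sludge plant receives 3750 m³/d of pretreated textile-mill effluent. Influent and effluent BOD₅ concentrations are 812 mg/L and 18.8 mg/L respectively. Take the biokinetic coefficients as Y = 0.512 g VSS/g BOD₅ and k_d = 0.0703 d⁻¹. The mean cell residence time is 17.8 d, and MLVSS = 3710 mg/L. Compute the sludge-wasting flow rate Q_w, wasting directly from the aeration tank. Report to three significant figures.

Rearranging the biomass balance for a CMAS with decay, V = Y·Q·ΔS·θ_c / [X·(1+k_d θ_c)] = 0.512 × 3750 × (812 − 18.8) × 17.8 / [3710 × (1 + 0.0703 × 17.8)] = 2.71×10^7 / 8352 = 3246 m³.
With mixed-liquor wasting, θ_c = V/Q_w, so Q_w = V/θ_c = 3246/17.8 = 182.3 m³/d.

Q_w ≈ 182 m³/d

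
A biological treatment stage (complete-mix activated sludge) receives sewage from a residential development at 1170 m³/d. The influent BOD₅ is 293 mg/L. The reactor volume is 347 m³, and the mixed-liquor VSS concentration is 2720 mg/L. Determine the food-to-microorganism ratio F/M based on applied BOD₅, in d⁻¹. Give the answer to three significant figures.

Food-to-microorganism ratio F/M = Q S₀ / (V X) = 1170 × 293 / (347.0 × 2720) = 0.3632 d⁻¹.

F/M ≈ 0.363 d⁻¹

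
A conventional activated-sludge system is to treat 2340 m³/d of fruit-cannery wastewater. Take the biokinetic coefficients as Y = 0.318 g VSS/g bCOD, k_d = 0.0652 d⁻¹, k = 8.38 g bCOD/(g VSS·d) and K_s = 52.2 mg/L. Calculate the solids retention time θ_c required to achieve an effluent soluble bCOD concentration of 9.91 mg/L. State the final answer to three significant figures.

θ_c ≈ 2.78 d

At the target effluent, Y k S/(K_s+S) = 0.318×8.38×9.91/62.11 = 0.4252 d⁻¹.
Then 1/θ_c = μ − k_d = 0.4252 − 0.0652 = 0.3600 d⁻¹, giving θ_c = 2.778 d.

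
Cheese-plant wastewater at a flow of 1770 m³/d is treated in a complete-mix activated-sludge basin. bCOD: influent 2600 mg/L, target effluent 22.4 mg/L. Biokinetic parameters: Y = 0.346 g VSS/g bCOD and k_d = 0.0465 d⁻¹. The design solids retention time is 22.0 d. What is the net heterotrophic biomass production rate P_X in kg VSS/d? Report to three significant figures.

Y_obs = Y / (1 + k_d θ_c) = 0.346 / (1 + 0.0465 × 22.0) = 0.346 / 2.023 = 0.1710.
ΔS = 2600 − 22.4 = 2578 mg/L, so the substrate removal rate is 1770 × 2578/1000 = 4562 kg bCOD/d.
P_X = Y_obs · Q(S₀ − S) = 0.1710 × 4562 = 780.3 kg VSS/d.

P_X ≈ 780 kg VSS/d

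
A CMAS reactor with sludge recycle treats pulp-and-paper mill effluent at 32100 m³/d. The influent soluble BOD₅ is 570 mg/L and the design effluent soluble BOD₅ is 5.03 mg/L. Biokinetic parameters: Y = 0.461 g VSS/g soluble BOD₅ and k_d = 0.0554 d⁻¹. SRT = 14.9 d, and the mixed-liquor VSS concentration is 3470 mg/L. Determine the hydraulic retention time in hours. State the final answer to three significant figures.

τ ≈ 14.7 h

Rearranging the biomass balance for a CMAS with decay, V = Y·Q·ΔS·θ_c / [X·(1+k_d θ_c)] = 0.461 × 32100 × (570 − 5.03) × 14.9 / [3470 × (1 + 0.0554 × 14.9)] = 1.25×10^8 / 6334 = 19666 m³.
HRT = V/Q = 19666 m³ / 32100 m³·d⁻¹ = 0.6126 d × 24 = 14.70 h.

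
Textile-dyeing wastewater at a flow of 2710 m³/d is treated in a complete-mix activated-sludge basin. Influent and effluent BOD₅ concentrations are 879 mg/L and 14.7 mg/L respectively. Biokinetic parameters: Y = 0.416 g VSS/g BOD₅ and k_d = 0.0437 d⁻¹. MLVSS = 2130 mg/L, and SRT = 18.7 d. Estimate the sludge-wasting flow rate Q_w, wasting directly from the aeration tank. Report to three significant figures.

Q_w ≈ 252 m³/d

Steady-state biomass mass balance: V·X·(1 + k_d·θ_c) = Y·Q·(S₀ − S)·θ_c, so V = 0.416 × 2710 × (879 − 14.7) × 18.7 / [2130 × (1 + 0.0437 × 18.7)] = 1.82×10^7 / 3871 = 4707 m³.
Wasting from the aeration tank: Q_w = V / θ_c = 4707 / 18.7 = 251.7 m³/d.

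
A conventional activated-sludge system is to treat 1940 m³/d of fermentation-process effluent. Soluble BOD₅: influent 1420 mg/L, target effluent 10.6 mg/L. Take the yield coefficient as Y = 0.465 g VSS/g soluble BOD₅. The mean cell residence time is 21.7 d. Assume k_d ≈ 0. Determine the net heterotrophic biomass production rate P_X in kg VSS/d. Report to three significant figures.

With endogenous decay neglected, the observed yield equals the true yield: Y_obs = Y = 0.465 g VSS/g soluble BOD₅.
Substrate removed = Q·(S₀ − S) = 1940 m³/d × (1420 − 10.6) g/m³ = 2.73×10^6 g/d = 2734 kg/d.
P_X = Y_obs · Q(S₀ − S) = 0.4650 × 2734 = 1271 kg VSS/d.

P_X ≈ 1270 kg VSS/d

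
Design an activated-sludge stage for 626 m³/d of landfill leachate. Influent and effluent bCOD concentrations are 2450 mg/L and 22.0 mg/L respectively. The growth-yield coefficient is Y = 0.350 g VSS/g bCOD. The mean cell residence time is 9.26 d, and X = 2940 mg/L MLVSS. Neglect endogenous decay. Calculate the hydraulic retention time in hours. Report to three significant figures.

With k_d = 0 the design equation reduces to V = Y Q (S₀−S) θ_c / X = 0.350 × 626 × (2450 − 22.0) × 9.26 / 2940 = 1676 m³.
Hydraulic retention time τ = V/Q = 1676 / 626 = 2.677 d = 64.24 h.

τ ≈ 64.2 h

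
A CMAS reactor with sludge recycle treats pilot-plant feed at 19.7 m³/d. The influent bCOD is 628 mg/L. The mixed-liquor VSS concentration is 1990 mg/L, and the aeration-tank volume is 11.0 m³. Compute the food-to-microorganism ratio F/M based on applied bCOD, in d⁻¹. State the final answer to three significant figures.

F/M ≈ 0.565 d⁻¹

F/M = Q·S₀ / (V·X) = 19.7 × 628 / (11.00 × 1990) = 0.5652 g bCOD·(g VSS·d)⁻¹.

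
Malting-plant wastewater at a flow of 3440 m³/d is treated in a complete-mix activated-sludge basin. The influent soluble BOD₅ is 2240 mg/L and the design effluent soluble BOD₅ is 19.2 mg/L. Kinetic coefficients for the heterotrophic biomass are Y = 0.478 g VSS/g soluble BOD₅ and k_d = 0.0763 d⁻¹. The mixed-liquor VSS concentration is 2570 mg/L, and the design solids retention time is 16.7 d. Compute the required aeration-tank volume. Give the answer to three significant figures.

V ≈ 10400 m³

From the SRT design equation V = Y Q (S₀−S) θ_c / [X (1 + k_d θ_c)] = 0.478 × 3440 × (2240 − 19.2) × 16.7 / [2570 × (1 + 0.0763 × 16.7)] = 6.1×10^7 / 5845 = 10434 m³.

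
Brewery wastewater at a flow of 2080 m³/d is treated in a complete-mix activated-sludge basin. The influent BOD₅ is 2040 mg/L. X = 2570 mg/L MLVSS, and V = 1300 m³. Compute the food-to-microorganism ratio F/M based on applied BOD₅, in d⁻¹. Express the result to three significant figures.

F/M ≈ 1.27 d⁻¹

Food-to-microorganism ratio F/M = Q S₀ / (V X) = 2080 × 2040 / (1300 × 2570) = 1.270 d⁻¹.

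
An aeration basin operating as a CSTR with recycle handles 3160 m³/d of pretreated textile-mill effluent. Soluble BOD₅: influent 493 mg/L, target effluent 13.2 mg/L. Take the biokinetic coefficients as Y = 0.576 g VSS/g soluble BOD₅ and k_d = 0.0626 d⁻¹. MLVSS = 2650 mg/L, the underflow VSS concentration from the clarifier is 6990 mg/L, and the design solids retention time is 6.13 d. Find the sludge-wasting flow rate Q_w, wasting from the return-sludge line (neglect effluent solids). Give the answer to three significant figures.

Q_w ≈ 90.3 m³/d

Rearranging the biomass balance for a CMAS with decay, V = Y·Q·ΔS·θ_c / [X·(1+k_d θ_c)] = 0.576 × 3160 × (493 − 13.2) × 6.13 / [2650 × (1 + 0.0626 × 6.13)] = 5.35×10^6 / 3667 = 1460 m³.
Q_w = (V·X)/(θ_c X_r) = 1460 × 2650 / (6.13 × 6990) = 90.29 m³/d.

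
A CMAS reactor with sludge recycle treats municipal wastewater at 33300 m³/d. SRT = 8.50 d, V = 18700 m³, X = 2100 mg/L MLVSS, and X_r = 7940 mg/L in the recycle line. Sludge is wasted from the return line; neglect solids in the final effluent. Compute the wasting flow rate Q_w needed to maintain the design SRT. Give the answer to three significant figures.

Q_w = (V·X)/(θ_c X_r) = 18700 × 2100 / (8.50 × 7940) = 581.9 m³/d.

Q_w ≈ 582 m³/d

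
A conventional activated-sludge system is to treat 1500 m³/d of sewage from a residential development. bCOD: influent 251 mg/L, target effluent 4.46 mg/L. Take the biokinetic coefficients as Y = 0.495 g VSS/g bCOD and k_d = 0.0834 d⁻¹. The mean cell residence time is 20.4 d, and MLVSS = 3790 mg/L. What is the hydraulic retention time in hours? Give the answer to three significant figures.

From the SRT design equation V = Y Q (S₀−S) θ_c / [X (1 + k_d θ_c)] = 0.495 × 1500 × (251 − 4.46) × 20.4 / [3790 × (1 + 0.0834 × 20.4)] = 3.73×10^6 / 10238 = 364.7 m³.
Hydraulic retention time τ = V/Q = 364.7 / 1500 = 0.2432 d = 5.836 h.

τ ≈ 5.84 h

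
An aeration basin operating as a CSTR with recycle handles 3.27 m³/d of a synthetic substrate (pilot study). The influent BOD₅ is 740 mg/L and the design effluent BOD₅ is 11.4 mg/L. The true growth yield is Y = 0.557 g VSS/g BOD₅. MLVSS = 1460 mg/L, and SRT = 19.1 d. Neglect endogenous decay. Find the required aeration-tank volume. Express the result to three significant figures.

Biomass mass balance (decay neglected): V·X = Y·Q·(S₀ − S)·θ_c, so V = 0.557 × 3.27 × (740 − 11.4) × 19.1 / 1460 = 17.36 m³.

V ≈ 17.4 m³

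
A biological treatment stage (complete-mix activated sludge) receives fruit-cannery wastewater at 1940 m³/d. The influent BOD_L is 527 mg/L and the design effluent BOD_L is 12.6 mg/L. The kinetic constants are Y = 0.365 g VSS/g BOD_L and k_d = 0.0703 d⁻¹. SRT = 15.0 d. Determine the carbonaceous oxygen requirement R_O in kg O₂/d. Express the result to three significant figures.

The observed yield is Y_obs = Y/(1 + k_d·θ_c) = 0.365 / (1 + 0.0703 × 15.0) = 0.365 / 2.054 = 0.1777 g VSS per g BOD_L removed.
Mass of BOD_L removed per day: Q(S₀ − S) = 1940 × 514.4 g/m³ = 997.9 kg/d.
Net sludge production P_X = 0.1777 × 997.9 = 177.3 kg VSS/d.
R_O = Q·ΔS − 1.42 P_X = 997.9 − 251.8 = 746.2 kg O₂/d.

R_O ≈ 746 kg O₂/d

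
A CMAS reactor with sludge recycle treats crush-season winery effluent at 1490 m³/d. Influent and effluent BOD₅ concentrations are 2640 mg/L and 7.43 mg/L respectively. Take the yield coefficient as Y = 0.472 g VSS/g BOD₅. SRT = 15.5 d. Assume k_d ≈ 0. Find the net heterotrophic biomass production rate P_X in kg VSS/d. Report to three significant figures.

P_X ≈ 1850 kg VSS/d

No decay correction is needed, so Y_obs = Y = 0.472.
Q·(S₀ − S) = 1490 × (2640 − 7.43) × 10⁻³ = 3923 kg/d removed.
Net biomass production P_X = Y_obs × Q·(S₀ − S) = 0.4720 × 3923 = 1851 kg VSS/d.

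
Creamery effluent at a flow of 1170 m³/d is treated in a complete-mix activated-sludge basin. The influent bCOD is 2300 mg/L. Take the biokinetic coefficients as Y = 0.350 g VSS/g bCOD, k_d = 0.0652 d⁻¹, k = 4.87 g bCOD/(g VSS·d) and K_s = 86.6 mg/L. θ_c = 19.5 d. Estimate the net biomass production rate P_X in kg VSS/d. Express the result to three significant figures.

For a completely mixed reactor with recycle the Lawrence–McCarty relation gives S = K_s·(1 + k_d·θ_c) / [θ_c·(Y·k − k_d) − 1] = 86.6 × (1 + 0.0652 × 19.5) / [19.5 × (0.350 × 4.87 − 0.0652) − 1] = 196.7 / 30.97 = 6.352 mg/L.
Y_obs = Y / (1 + k_d θ_c) = 0.350 / (1 + 0.0652 × 19.5) = 0.350 / 2.271 = 0.1541.
Substrate removed = Q·(S₀ − S) = 1170 m³/d × (2300 − 6.35) g/m³ = 2.68×10^6 g/d = 2684 kg/d.
So the net sludge growth is P_X = 0.1541 × 2684 = 413.5 kg VSS/d.

P_X ≈ 414 kg VSS/d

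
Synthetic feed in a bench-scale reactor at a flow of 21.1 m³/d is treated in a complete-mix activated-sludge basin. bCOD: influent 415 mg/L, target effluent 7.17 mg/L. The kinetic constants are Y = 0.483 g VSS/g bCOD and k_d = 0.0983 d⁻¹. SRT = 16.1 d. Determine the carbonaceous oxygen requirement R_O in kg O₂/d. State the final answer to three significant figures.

R_O ≈ 6.32 kg O₂/d

Correct the yield for decay: Y_obs = Y/(1 + k_d θ_c) = 0.483 / (1 + 0.0983 × 16.1) = 0.483 / 2.583 = 0.1870.
ΔS = 415 − 7.17 = 407.8 mg/L, so the substrate removal rate is 21.1 × 407.8/1000 = 8.605 kg bCOD/d.
Biomass synthesised: P_X = Y_obs × 8.605 = 1.609 kg VSS/d.
R_O = Q·ΔS − 1.42 P_X = 8.605 − 2.285 = 6.320 kg O₂/d.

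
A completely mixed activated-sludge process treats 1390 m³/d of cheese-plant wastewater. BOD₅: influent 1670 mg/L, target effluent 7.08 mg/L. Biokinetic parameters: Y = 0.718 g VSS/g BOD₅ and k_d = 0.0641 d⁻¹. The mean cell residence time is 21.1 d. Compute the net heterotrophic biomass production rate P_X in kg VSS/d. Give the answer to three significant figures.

Observed yield with endogenous decay: Y_obs = Y / (1 + k_d·θ_c) = 0.718 / (1 + 0.0641 × 21.1) = 0.718 / 2.353 = 0.3052 g VSS/g BOD₅.
Mass of BOD₅ removed per day: Q(S₀ − S) = 1390 × 1663 g/m³ = 2311 kg/d.
P_X = Y_obs · Q(S₀ − S) = 0.3052 × 2311 = 705.5 kg VSS/d.

P_X ≈ 705 kg VSS/d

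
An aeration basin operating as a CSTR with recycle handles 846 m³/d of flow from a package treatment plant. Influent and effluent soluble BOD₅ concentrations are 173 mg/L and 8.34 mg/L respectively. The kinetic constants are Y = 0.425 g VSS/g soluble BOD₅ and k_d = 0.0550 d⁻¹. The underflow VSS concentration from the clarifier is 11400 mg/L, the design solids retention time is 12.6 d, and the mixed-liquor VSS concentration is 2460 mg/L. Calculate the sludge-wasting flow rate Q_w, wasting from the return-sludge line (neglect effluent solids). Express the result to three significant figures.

Steady-state biomass mass balance: V·X·(1 + k_d·θ_c) = Y·Q·(S₀ − S)·θ_c, so V = 0.425 × 846 × (173 − 8.34) × 12.6 / [2460 × (1 + 0.0550 × 12.6)] = 7.46×10^5 / 4165 = 179.1 m³.
Wasting from the return line (neglecting effluent solids): Q_w = V·X / (θ_c·X_r) = 179.1 × 2460 / (12.6 × 11400) = 3.068 m³/d.

Q_w ≈ 3.07 m³/d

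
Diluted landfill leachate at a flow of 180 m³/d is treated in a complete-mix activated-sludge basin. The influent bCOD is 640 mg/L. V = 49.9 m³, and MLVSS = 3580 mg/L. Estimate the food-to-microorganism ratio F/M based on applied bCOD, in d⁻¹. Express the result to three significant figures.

F/M ≈ 0.645 d⁻¹

F/M = applied load / biomass = Q·S₀/(V·X) = 180 × 640 / (49.90 × 3580) = 0.6449 d⁻¹.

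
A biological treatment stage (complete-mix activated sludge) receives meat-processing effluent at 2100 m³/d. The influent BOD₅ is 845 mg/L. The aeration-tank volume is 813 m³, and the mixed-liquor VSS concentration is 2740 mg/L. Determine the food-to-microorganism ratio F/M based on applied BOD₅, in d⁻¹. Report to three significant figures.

F/M = applied load / biomass = Q·S₀/(V·X) = 2100 × 845 / (813.0 × 2740) = 0.7966 d⁻¹.

F/M ≈ 0.797 d⁻¹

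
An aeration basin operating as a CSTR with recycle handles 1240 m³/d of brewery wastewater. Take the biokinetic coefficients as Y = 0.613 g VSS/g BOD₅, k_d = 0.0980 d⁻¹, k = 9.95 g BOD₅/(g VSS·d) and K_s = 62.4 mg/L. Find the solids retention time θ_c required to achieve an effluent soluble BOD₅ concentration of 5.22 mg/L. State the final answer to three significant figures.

θ_c ≈ 2.68 d

At the target effluent, Y k S/(K_s+S) = 0.613×9.95×5.22/67.62 = 0.4708 d⁻¹.
Then 1/θ_c = μ − k_d = 0.4708 − 0.0980 = 0.3728 d⁻¹, giving θ_c = 2.682 d.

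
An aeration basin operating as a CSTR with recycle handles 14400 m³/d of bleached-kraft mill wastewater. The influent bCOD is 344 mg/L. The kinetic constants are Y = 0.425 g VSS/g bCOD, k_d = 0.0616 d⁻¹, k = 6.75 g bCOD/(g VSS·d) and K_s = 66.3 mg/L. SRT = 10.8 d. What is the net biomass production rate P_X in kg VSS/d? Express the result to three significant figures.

P_X ≈ 1250 kg VSS/d

For a completely mixed reactor with recycle the Lawrence–McCarty relation gives S = K_s·(1 + k_d·θ_c) / [θ_c·(Y·k − k_d) − 1] = 66.3 × (1 + 0.0616 × 10.8) / [10.8 × (0.425 × 6.75 − 0.0616) − 1] = 110.4 / 29.32 = 3.766 mg/L.
Correct the yield for decay: Y_obs = Y/(1 + k_d θ_c) = 0.425 / (1 + 0.0616 × 10.8) = 0.425 / 1.665 = 0.2552.
Q·(S₀ − S) = 14400 × (344 − 3.77) × 10⁻³ = 4899 kg/d removed.
So the net sludge growth is P_X = 0.2552 × 4899 = 1250 kg VSS/d.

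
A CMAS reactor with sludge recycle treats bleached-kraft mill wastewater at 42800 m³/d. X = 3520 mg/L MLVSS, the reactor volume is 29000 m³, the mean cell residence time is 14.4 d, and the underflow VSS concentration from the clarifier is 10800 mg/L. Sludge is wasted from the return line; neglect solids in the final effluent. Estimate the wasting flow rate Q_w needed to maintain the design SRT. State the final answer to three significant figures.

Q_w ≈ 656 m³/d

θ_c = V·X/(Q_w·X_r) when wasting from the recycle, so Q_w = V·X/(θ_c·X_r) = 29000 × 3520 / (14.4 × 10800) = 656.4 m³/d.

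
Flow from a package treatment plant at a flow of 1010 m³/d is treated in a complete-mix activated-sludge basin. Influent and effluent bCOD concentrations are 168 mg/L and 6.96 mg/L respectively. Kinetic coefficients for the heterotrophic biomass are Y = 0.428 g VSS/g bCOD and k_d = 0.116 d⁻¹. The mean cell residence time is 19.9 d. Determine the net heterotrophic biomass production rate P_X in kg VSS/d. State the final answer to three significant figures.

Observed yield with endogenous decay: Y_obs = Y / (1 + k_d·θ_c) = 0.428 / (1 + 0.116 × 19.9) = 0.428 / 3.308 = 0.1294 g VSS/g bCOD.
Q·(S₀ − S) = 1010 × (168 − 6.96) × 10⁻³ = 162.7 kg/d removed.
P_X = Y_obs · Q(S₀ − S) = 0.1294 × 162.7 = 21.04 kg VSS/d.

P_X ≈ 21.0 kg VSS/d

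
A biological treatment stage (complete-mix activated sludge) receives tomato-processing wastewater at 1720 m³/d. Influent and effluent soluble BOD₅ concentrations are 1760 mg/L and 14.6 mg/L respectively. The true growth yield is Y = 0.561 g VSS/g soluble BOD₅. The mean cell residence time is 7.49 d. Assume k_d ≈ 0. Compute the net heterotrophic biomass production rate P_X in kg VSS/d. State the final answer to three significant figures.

With endogenous decay neglected, the observed yield equals the true yield: Y_obs = Y = 0.561 g VSS/g soluble BOD₅.
Mass of soluble BOD₅ removed per day: Q(S₀ − S) = 1720 × 1745 g/m³ = 3002 kg/d.
P_X = Y_obs · Q(S₀ − S) = 0.5610 × 3002 = 1684 kg VSS/d.

P_X ≈ 1680 kg VSS/d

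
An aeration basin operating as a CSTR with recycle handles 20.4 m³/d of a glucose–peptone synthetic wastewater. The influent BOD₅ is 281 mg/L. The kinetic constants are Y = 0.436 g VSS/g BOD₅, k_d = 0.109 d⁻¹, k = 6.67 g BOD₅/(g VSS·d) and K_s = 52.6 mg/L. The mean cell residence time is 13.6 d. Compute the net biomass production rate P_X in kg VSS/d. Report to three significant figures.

For a completely mixed reactor with recycle the Lawrence–McCarty relation gives S = K_s·(1 + k_d·θ_c) / [θ_c·(Y·k − k_d) − 1] = 52.6 × (1 + 0.109 × 13.6) / [13.6 × (0.436 × 6.67 − 0.109) − 1] = 130.6 / 37.07 = 3.523 mg/L.
Y_obs = Y / (1 + k_d θ_c) = 0.436 / (1 + 0.109 × 13.6) = 0.436 / 2.482 = 0.1756.
ΔS = 281 − 3.52 = 277.5 mg/L, so the substrate removal rate is 20.4 × 277.5/1000 = 5.661 kg BOD₅/d.
Net biomass production P_X = Y_obs × Q·(S₀ − S) = 0.1756 × 5.661 = 0.9942 kg VSS/d.

P_X ≈ 0.994 kg VSS/d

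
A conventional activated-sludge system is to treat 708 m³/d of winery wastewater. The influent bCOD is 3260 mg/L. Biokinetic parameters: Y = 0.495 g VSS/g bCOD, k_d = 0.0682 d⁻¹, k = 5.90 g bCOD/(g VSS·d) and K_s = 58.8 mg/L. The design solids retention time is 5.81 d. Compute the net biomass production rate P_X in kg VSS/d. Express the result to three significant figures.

P_X ≈ 817 kg VSS/d

For a completely mixed reactor with recycle the Lawrence–McCarty relation gives S = K_s·(1 + k_d·θ_c) / [θ_c·(Y·k − k_d) − 1] = 58.8 × (1 + 0.0682 × 5.81) / [5.81 × (0.495 × 5.90 − 0.0682) − 1] = 82.10 / 15.57 = 5.272 mg/L.
Correct the yield for decay: Y_obs = Y/(1 + k_d θ_c) = 0.495 / (1 + 0.0682 × 5.81) = 0.495 / 1.396 = 0.3545.
Substrate removed = Q·(S₀ − S) = 708 m³/d × (3260 − 5.27) g/m³ = 2.3×10^6 g/d = 2304 kg/d.
P_X = Y_obs · Q(S₀ − S) = 0.3545 × 2304 = 816.9 kg VSS/d.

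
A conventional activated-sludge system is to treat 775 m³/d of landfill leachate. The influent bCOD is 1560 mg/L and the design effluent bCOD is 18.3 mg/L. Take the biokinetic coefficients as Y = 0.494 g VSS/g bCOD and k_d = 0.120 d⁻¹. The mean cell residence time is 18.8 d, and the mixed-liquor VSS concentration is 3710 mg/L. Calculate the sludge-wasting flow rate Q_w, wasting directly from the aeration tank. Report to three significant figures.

Steady-state biomass mass balance: V·X·(1 + k_d·θ_c) = Y·Q·(S₀ − S)·θ_c, so V = 0.494 × 775 × (1560 − 18.3) × 18.8 / [3710 × (1 + 0.120 × 18.8)] = 1.11×10^7 / 12080 = 918.6 m³.
For wasting at MLVSS concentration, Q_w = V/θ_c = 918.6/18.8 = 48.86 m³/d.

Q_w ≈ 48.9 m³/d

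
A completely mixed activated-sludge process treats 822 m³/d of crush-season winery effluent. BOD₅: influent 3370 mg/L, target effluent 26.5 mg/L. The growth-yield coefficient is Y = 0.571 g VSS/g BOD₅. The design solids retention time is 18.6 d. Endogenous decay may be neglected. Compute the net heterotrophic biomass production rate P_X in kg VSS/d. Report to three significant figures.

P_X ≈ 1570 kg VSS/d

With endogenous decay neglected, the observed yield equals the true yield: Y_obs = Y = 0.571 g VSS/g BOD₅.
Substrate removed = Q·(S₀ − S) = 822 m³/d × (3370 − 26.5) g/m³ = 2.75×10^6 g/d = 2748 kg/d.
Biomass produced: P_X = Y_obs·Q·ΔS = 0.5710 × 2748 ≈ 1569 kg VSS/d.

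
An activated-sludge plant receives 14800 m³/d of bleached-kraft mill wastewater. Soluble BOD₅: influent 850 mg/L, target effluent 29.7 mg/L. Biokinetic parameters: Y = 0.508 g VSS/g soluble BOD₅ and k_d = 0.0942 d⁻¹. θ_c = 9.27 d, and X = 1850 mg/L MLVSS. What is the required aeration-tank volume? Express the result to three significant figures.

V ≈ 16500 m³

Rearranging the biomass balance for a CMAS with decay, V = Y·Q·ΔS·θ_c / [X·(1+k_d θ_c)] = 0.508 × 14800 × (850 − 29.7) × 9.27 / [1850 × (1 + 0.0942 × 9.27)] = 5.72×10^7 / 3465 = 16497 m³.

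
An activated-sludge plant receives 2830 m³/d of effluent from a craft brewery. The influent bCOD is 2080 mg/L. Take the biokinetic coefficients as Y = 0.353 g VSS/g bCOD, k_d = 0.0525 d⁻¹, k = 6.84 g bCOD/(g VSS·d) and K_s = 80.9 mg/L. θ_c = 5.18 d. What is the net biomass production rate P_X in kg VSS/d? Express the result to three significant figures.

P_X ≈ 1630 kg VSS/d

Effluent substrate depends only on kinetics and SRT: S = K_s(1 + k_d θ_c) / [θ_c(Yk − k_d) − 1] = 80.9 × (1 + 0.0525 × 5.18) / [5.18 × (0.353 × 6.84 − 0.0525) − 1] = 102.9 / 11.24 = 9.159 mg/L.
Y_obs = Y / (1 + k_d θ_c) = 0.353 / (1 + 0.0525 × 5.18) = 0.353 / 1.272 = 0.2775.
Mass of bCOD removed per day: Q(S₀ − S) = 2830 × 2071 g/m³ = 5860 kg/d.
So the net sludge growth is P_X = 0.2775 × 5860 = 1626 kg VSS/d.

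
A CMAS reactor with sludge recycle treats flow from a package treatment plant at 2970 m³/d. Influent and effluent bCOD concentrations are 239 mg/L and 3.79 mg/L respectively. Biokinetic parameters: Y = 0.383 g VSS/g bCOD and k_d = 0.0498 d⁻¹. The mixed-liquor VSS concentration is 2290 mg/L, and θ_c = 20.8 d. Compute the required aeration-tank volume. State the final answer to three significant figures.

V ≈ 1190 m³

Steady-state biomass mass balance: V·X·(1 + k_d·θ_c) = Y·Q·(S₀ − S)·θ_c, so V = 0.383 × 2970 × (239 − 3.79) × 20.8 / [2290 × (1 + 0.0498 × 20.8)] = 5.57×10^6 / 4662 = 1194 m³.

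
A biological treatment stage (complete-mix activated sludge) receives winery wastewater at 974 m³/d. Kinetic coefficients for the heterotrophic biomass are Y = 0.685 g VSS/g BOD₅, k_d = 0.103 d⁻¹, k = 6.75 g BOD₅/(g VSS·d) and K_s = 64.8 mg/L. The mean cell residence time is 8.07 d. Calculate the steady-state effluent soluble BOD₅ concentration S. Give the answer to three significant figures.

From the Monod/SRT balance for a CMAS, S = K_s·(1+k_d θ_c)/[θ_c·(Y k − k_d) − 1] = 64.8 × (1 + 0.103 × 8.07) / [8.07 × (0.685 × 6.75 − 0.103) − 1] = 118.7 / 35.48 = 3.344 mg/L.

S ≈ 3.34 mg/L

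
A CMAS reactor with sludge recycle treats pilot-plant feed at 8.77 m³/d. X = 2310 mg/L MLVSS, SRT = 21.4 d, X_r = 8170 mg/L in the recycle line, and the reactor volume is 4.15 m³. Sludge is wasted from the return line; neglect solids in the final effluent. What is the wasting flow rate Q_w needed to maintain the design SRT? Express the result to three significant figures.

Q_w ≈ 0.0548 m³/d

Wasting from the return line (neglecting effluent solids): Q_w = V·X / (θ_c·X_r) = 4.150 × 2310 / (21.4 × 8170) = 0.05483 m³/d.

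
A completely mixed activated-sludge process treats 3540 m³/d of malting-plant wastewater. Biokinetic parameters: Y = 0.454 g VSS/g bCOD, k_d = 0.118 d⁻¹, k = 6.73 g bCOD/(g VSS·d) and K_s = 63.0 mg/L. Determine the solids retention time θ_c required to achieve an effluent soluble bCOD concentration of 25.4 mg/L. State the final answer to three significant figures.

θ_c ≈ 1.32 d

Specific growth rate at S = 25.4 mg/L: μ = YkS/(K_s+S) = 0.454·6.73·25.4/(63.0+25.4) = 0.8779 d⁻¹.
1/θ_c = 0.8779 − 0.118 = 0.7599 d⁻¹, so θ_c = 1.316 d.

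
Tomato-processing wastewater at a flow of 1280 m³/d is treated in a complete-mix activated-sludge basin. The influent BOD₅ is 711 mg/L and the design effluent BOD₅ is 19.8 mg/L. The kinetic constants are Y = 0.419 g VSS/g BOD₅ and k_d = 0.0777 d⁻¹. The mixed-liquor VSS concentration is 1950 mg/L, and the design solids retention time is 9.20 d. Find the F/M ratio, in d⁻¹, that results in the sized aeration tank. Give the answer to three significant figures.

From the SRT design equation V = Y Q (S₀−S) θ_c / [X (1 + k_d θ_c)] = 0.419 × 1280 × (711 − 19.8) × 9.20 / [1950 × (1 + 0.0777 × 9.20)] = 3.41×10^6 / 3344 = 1020 m³.
F/M = Q·S₀ / (V·X) = 1280 × 711 / (1020 × 1950) = 0.4576 g BOD₅·(g VSS·d)⁻¹.

F/M ≈ 0.458 d⁻¹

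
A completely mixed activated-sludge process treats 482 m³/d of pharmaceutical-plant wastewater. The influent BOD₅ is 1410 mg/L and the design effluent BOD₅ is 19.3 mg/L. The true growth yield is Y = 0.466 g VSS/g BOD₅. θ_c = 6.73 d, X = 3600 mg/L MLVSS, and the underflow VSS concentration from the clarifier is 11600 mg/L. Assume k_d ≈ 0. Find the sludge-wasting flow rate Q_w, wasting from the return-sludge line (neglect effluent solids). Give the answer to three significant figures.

Q_w ≈ 26.9 m³/d

Biomass mass balance (decay neglected): V·X = Y·Q·(S₀ − S)·θ_c, so V = 0.466 × 482 × (1410 − 19.3) × 6.73 / 3600 = 584.0 m³.
Q_w = (V·X)/(θ_c X_r) = 584.0 × 3600 / (6.73 × 11600) = 26.93 m³/d.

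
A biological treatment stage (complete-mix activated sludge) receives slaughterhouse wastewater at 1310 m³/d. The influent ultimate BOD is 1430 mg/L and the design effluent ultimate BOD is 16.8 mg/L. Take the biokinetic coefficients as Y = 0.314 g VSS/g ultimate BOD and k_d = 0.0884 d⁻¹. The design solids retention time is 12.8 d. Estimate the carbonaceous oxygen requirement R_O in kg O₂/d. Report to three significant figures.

R_O ≈ 1460 kg O₂/d

Y_obs = Y / (1 + k_d θ_c) = 0.314 / (1 + 0.0884 × 12.8) = 0.314 / 2.132 = 0.1473.
Substrate removed = Q·(S₀ − S) = 1310 m³/d × (1430 − 16.8) g/m³ = 1.85×10^6 g/d = 1851 kg/d.
P_X = Y_obs·Q·(S₀ − S) = 0.1473 × 1851 = 272.7 kg VSS/d.
R_O = Q·ΔS − 1.42 P_X = 1851 − 387.3 = 1464 kg O₂/d.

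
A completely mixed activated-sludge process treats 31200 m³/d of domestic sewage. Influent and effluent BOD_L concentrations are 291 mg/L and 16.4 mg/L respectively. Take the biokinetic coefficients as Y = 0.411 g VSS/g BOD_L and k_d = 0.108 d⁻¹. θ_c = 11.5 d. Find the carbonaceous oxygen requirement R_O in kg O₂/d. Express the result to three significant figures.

R_O ≈ 6340 kg O₂/d

The observed yield is Y_obs = Y/(1 + k_d·θ_c) = 0.411 / (1 + 0.108 × 11.5) = 0.411 / 2.242 = 0.1833 g VSS per g BOD_L removed.
ΔS = 291 − 16.4 = 274.6 mg/L, so the substrate removal rate is 31200 × 274.6/1000 = 8568 kg BOD_L/d.
P_X = Y_obs·Q·(S₀ − S) = 0.1833 × 8568 = 1571 kg VSS/d.
R_O = Q·(S₀ − S) − 1.42·P_X = 8568 − 1.42 × 1571 = 6337 kg O₂/d.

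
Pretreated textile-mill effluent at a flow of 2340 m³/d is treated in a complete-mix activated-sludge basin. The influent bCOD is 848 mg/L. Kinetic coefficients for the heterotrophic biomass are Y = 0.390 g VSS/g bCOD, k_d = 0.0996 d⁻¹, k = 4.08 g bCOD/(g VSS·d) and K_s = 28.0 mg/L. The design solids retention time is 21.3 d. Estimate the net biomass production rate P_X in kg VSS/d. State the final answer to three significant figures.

P_X ≈ 247 kg VSS/d

For a completely mixed reactor with recycle the Lawrence–McCarty relation gives S = K_s·(1 + k_d·θ_c) / [θ_c·(Y·k − k_d) − 1] = 28.0 × (1 + 0.0996 × 21.3) / [21.3 × (0.390 × 4.08 − 0.0996) − 1] = 87.40 / 30.77 = 2.840 mg/L.
Observed yield with endogenous decay: Y_obs = Y / (1 + k_d·θ_c) = 0.390 / (1 + 0.0996 × 21.3) = 0.390 / 3.121 = 0.1249 g VSS/g bCOD.
Q·(S₀ − S) = 2340 × (848 − 2.84) × 10⁻³ = 1978 kg/d removed.
P_X = Y_obs · Q(S₀ − S) = 0.1249 × 1978 = 247.1 kg VSS/d.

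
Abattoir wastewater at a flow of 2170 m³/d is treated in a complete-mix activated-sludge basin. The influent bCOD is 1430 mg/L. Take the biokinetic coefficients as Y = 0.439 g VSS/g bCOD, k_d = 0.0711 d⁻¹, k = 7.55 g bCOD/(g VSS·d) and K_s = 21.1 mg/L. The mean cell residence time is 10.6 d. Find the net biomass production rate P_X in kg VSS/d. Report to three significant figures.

P_X ≈ 776 kg VSS/d

From the Monod/SRT balance for a CMAS, S = K_s·(1+k_d θ_c)/[θ_c·(Y k − k_d) − 1] = 21.1 × (1 + 0.0711 × 10.6) / [10.6 × (0.439 × 7.55 − 0.0711) − 1] = 37.00 / 33.38 = 1.109 mg/L.
Correct the yield for decay: Y_obs = Y/(1 + k_d θ_c) = 0.439 / (1 + 0.0711 × 10.6) = 0.439 / 1.754 = 0.2503.
Substrate removed = Q·(S₀ − S) = 2170 m³/d × (1430 − 1.11) g/m³ = 3.1×10^6 g/d = 3101 kg/d.
P_X = Y_obs · Q(S₀ − S) = 0.2503 × 3101 = 776.2 kg VSS/d.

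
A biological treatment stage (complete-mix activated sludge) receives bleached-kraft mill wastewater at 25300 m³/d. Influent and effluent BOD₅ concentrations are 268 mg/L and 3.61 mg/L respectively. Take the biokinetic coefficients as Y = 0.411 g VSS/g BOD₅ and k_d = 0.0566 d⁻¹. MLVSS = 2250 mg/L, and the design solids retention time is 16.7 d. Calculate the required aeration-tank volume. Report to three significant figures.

From the SRT design equation V = Y Q (S₀−S) θ_c / [X (1 + k_d θ_c)] = 0.411 × 25300 × (268 − 3.61) × 16.7 / [2250 × (1 + 0.0566 × 16.7)] = 4.59×10^7 / 4377 = 10490 m³.

V ≈ 10500 m³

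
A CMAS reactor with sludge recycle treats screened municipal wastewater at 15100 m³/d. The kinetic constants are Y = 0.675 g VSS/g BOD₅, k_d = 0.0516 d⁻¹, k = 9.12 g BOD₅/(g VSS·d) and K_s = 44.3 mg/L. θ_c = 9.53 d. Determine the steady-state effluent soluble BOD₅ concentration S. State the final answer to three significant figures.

S ≈ 1.16 mg/L

From the Monod/SRT balance for a CMAS, S = K_s·(1+k_d θ_c)/[θ_c·(Y k − k_d) − 1] = 44.3 × (1 + 0.0516 × 9.53) / [9.53 × (0.675 × 9.12 − 0.0516) − 1] = 66.08 / 57.17 = 1.156 mg/L.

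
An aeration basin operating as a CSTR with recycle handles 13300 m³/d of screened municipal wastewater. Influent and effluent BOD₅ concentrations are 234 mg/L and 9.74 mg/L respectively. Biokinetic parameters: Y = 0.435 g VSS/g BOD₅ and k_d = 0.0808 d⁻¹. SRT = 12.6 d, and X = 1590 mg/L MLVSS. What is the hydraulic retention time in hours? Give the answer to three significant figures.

From the SRT design equation V = Y Q (S₀−S) θ_c / [X (1 + k_d θ_c)] = 0.435 × 13300 × (234 − 9.74) × 12.6 / [1590 × (1 + 0.0808 × 12.6)] = 1.63×10^7 / 3209 = 5095 m³.
τ = V/Q = 5095/13300 = 0.3831 d, or 9.194 h.

τ ≈ 9.19 h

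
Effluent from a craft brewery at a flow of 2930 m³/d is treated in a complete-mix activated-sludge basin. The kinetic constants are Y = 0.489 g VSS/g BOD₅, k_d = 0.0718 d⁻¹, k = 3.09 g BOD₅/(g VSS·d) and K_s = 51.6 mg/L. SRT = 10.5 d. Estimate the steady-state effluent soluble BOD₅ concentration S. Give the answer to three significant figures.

S ≈ 6.41 mg/L

Effluent substrate depends only on kinetics and SRT: S = K_s(1 + k_d θ_c) / [θ_c(Yk − k_d) − 1] = 51.6 × (1 + 0.0718 × 10.5) / [10.5 × (0.489 × 3.09 − 0.0718) − 1] = 90.50 / 14.11 = 6.413 mg/L.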